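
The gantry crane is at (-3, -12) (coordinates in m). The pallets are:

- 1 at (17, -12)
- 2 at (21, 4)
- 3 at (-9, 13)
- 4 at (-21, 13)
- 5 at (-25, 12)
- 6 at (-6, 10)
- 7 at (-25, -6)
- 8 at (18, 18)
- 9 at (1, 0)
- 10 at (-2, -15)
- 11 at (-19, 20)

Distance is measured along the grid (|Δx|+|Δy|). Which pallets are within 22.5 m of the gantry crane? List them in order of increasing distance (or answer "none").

10, 9, 1

Distances from (-3, -12):
1: |20| + |0| = 20 + 0 = 20 m
2: |24| + |16| = 24 + 16 = 40 m
3: |-6| + |25| = 6 + 25 = 31 m
4: |-18| + |25| = 18 + 25 = 43 m
5: |-22| + |24| = 22 + 24 = 46 m
6: |-3| + |22| = 3 + 22 = 25 m
7: |-22| + |6| = 22 + 6 = 28 m
8: |21| + |30| = 21 + 30 = 51 m
9: |4| + |12| = 4 + 12 = 16 m
10: |1| + |-3| = 1 + 3 = 4 m
11: |-16| + |32| = 16 + 32 = 48 m
Threshold 22.5 m: 10 (4 m), 9 (16 m), 1 (20 m) are within range.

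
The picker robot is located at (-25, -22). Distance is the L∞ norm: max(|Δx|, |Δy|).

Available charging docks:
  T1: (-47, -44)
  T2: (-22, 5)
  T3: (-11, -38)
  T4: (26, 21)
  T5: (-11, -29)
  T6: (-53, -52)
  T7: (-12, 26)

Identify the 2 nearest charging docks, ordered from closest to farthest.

T5, T3

Distances from (-25, -22):
T1: max(|-22|, |-22|) = 22
T2: max(|3|, |27|) = 27
T3: max(|14|, |-16|) = 16
T4: max(|51|, |43|) = 51
T5: max(|14|, |-7|) = 14
T6: max(|-28|, |-30|) = 30
T7: max(|13|, |48|) = 48
Sorted: T5 (14) < T3 (16) < T1 (22) < T2 (27) < …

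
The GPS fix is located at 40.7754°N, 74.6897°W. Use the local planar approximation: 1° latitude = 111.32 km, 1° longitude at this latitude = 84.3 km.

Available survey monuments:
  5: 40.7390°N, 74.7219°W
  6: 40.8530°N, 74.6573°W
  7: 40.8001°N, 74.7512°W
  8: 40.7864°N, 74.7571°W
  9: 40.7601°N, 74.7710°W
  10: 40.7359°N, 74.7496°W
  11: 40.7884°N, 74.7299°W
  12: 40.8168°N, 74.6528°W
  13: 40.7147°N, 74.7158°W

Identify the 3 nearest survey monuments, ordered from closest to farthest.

11, 5, 12

Distances from 40.7754°N, 74.6897°W:
5: 4.8772 km
6: 9.0599 km
7: 5.8685 km
8: 5.8123 km
9: 7.0621 km
10: 6.6957 km
11: 3.6849 km
12: 5.5602 km
13: 7.1063 km
Sorted: 11 (3.6849 km) < 5 (4.8772 km) < 12 (5.5602 km) < 8 (5.8123 km) < 7 (5.8685 km) < …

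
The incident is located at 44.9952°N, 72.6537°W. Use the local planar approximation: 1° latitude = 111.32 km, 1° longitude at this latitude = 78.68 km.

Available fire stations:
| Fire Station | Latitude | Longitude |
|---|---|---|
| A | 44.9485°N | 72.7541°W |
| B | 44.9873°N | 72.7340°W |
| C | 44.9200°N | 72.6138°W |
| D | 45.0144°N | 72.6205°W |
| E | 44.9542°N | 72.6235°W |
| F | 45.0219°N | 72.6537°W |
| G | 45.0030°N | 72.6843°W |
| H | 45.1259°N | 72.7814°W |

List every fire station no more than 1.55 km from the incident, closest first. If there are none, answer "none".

none

Distances from 44.9952°N, 72.6537°W:
A: √((-0.0467·111.32)² + (-0.1004·78.68)²) = √(27.025899 + 62.401658) = 9.4566 km
B: √((-0.0079·111.32)² + (-0.0803·78.68)²) = √(0.773394 + 39.917175) = 6.3789 km
C: √((-0.0752·111.32)² + (0.0399·78.68)²) = √(70.078061 + 9.855405) = 8.9406 km
D: √((0.0192·111.32)² + (0.0332·78.68)²) = √(4.568239 + 6.823463) = 3.3752 km
E: √((-0.0410·111.32)² + (0.0302·78.68)²) = √(20.831191 + 5.646022) = 5.1456 km
F: √((0.0267·111.32)² + (0.0000·78.68)²) = √(8.834234 + 0.000000) = 2.9722 km
G: √((0.0078·111.32)² + (-0.0306·78.68)²) = √(0.753938 + 5.796576) = 2.5594 km
H: √((0.1307·111.32)² + (-0.1277·78.68)²) = √(211.688649 + 100.950970) = 17.6816 km
Threshold 1.55 km: none within range.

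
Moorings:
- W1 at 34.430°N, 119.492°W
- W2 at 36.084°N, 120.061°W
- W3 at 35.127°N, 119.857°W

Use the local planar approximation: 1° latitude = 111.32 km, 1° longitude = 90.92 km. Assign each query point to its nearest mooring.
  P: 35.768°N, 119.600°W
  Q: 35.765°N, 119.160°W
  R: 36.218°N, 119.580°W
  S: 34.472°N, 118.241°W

P at 35.768°N, 119.600°W:
  W1: 149.269 km
  W2: 54.719 km
  W3: 75.085 km
  → nearest: W2 (54.719 km)
Q at 35.765°N, 119.160°W:
  W1: 151.647 km
  W2: 89.285 km
  W3: 95.184 km
  → nearest: W2 (89.285 km)
R at 36.218°N, 119.580°W:
  W1: 199.201 km
  W2: 46.207 km
  W3: 124.034 km
  → nearest: W2 (46.207 km)
S at 34.472°N, 118.241°W:
  W1: 113.837 km
  W2: 244.097 km
  W3: 164.024 km
  → nearest: W1 (113.837 km)

P→W2; Q→W2; R→W2; S→W1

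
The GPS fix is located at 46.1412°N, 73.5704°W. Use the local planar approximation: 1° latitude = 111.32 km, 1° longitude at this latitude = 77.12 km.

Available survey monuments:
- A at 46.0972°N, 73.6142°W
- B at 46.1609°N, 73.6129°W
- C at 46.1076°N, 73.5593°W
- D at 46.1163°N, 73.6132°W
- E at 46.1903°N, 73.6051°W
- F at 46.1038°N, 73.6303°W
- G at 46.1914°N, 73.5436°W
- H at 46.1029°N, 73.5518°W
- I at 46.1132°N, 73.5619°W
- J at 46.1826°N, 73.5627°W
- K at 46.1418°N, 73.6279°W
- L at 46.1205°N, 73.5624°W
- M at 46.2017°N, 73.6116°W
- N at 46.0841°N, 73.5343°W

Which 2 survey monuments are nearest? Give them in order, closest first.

Distances from 46.1412°N, 73.5704°W:
A: √((-0.0440·111.32)² + (-0.0438·77.12)²) = √(23.991188 + 11.409911) = 5.9499 km
B: √((0.0197·111.32)² + (-0.0425·77.12)²) = √(4.809267 + 10.742662) = 3.9436 km
C: √((-0.0336·111.32)² + (0.0111·77.12)²) = √(13.990233 + 0.732791) = 3.8371 km
D: √((-0.0249·111.32)² + (-0.0428·77.12)²) = √(7.683252 + 10.894858) = 4.3102 km
E: √((0.0491·111.32)² + (-0.0347·77.12)²) = √(29.875101 + 7.161319) = 6.0858 km
F: √((-0.0374·111.32)² + (-0.0599·77.12)²) = √(17.333633 + 21.339669) = 6.2188 km
G: √((0.0502·111.32)² + (0.0268·77.12)²) = √(31.228695 + 4.271728) = 5.9582 km
H: √((-0.0383·111.32)² + (0.0186·77.12)²) = √(18.177910 + 2.057595) = 4.4984 km
I: √((-0.0280·111.32)² + (0.0085·77.12)²) = √(9.715440 + 0.429706) = 3.1851 km
J: √((0.0414·111.32)² + (0.0077·77.12)²) = √(21.239636 + 0.352627) = 4.6467 km
K: √((0.0006·111.32)² + (-0.0575·77.12)²) = √(0.004461 + 19.663903) = 4.4349 km
L: √((-0.0207·111.32)² + (0.0080·77.12)²) = √(5.309909 + 0.380640) = 2.3855 km
M: √((0.0605·111.32)² + (-0.0412·77.12)²) = √(45.358339 + 10.095515) = 7.4467 km
N: √((-0.0571·111.32)² + (0.0361·77.12)²) = √(40.403465 + 7.750834) = 6.9393 km
Sorted: L (2.3855 km) < I (3.1851 km) < C (3.8371 km) < B (3.9436 km) < …

L, I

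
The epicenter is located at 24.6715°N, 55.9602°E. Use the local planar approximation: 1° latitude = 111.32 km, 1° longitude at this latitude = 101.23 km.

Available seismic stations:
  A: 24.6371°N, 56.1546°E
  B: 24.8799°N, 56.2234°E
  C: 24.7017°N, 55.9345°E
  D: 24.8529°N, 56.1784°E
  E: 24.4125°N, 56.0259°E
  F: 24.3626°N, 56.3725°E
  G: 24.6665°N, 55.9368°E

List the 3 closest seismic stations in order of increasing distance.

Distances from 24.6715°N, 55.9602°E:
A: √((-0.0344·111.32)² + (0.1944·101.23)²) = √(14.664366 + 387.267449) = 20.0482 km
B: √((0.2084·111.32)² + (0.2632·101.23)²) = √(538.197684 + 709.888668) = 35.3283 km
C: √((0.0302·111.32)² + (-0.0257·101.23)²) = √(11.302130 + 6.768380) = 4.2509 km
D: √((0.1814·111.32)² + (0.2182·101.23)²) = √(407.775342 + 487.896796) = 29.9278 km
E: √((-0.2590·111.32)² + (0.0657·101.23)²) = √(831.277304 + 44.233287) = 29.5890 km
F: √((-0.3089·111.32)² + (0.4123·101.23)²) = √(1182.448438 + 1741.987937) = 54.0781 km
G: √((-0.0050·111.32)² + (-0.0234·101.23)²) = √(0.309804 + 5.611128) = 2.4333 km
Sorted: G (2.4333 km) < C (4.2509 km) < A (20.0482 km) < E (29.5890 km) < D (29.9278 km) < …

G, C, A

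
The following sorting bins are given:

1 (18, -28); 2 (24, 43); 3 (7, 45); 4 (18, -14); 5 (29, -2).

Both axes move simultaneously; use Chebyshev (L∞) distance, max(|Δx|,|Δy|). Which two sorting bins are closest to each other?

4 and 5

Pairwise distances:
1–2: 71
1–3: 73
1–4: 14
1–5: 26
2–3: 17
2–4: 57
2–5: 45
3–4: 59
3–5: 47
4–5: 12
Closest pair: 4–5 at 12.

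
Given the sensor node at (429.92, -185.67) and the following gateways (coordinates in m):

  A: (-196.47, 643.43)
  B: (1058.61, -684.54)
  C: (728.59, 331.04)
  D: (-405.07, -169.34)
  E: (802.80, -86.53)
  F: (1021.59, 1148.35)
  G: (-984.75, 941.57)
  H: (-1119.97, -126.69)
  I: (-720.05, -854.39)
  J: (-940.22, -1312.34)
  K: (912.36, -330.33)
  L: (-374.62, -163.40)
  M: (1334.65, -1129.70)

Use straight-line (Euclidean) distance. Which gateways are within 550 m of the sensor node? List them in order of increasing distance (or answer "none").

Distances from (429.92, -185.67):
A: 1039.12 m
B: 802.57 m
C: 596.82 m
D: 835.15 m
E: 385.83 m
F: 1459.34 m
G: 1808.86 m
H: 1551.01 m
I: 1330.27 m
J: 1773.89 m
K: 503.66 m
L: 804.85 m
M: 1307.57 m
Threshold 550 m: E (385.83 m), K (503.66 m) are within range.

E, K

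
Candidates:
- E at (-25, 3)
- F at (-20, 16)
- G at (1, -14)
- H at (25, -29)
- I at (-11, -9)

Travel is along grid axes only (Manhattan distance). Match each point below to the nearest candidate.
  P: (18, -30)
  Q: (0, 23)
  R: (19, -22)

P at (18, -30):
  E: |-43| + |33| = 43 + 33 = 76
  F: |-38| + |46| = 38 + 46 = 84
  G: |-17| + |16| = 17 + 16 = 33
  H: |7| + |1| = 7 + 1 = 8
  I: |-29| + |21| = 29 + 21 = 50
  → nearest: H (8)
Q at (0, 23):
  E: |-25| + |-20| = 25 + 20 = 45
  F: |-20| + |-7| = 20 + 7 = 27
  G: |1| + |-37| = 1 + 37 = 38
  H: |25| + |-52| = 25 + 52 = 77
  I: |-11| + |-32| = 11 + 32 = 43
  → nearest: F (27)
R at (19, -22):
  E: |-44| + |25| = 44 + 25 = 69
  F: |-39| + |38| = 39 + 38 = 77
  G: |-18| + |8| = 18 + 8 = 26
  H: |6| + |-7| = 6 + 7 = 13
  I: |-30| + |13| = 30 + 13 = 43
  → nearest: H (13)

P→H; Q→F; R→H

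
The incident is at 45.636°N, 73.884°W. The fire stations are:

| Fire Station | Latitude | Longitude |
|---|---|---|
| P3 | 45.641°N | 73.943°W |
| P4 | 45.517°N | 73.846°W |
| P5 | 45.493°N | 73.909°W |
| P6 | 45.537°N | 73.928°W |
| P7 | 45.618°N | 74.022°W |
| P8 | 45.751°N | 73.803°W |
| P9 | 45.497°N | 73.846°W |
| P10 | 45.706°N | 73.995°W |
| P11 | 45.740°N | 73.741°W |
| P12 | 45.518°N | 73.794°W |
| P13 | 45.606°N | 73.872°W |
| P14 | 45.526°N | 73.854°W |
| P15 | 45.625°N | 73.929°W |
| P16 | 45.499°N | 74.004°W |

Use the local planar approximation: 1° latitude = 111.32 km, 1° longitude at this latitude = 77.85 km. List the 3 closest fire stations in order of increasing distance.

P13, P15, P3

Distances from 45.636°N, 73.884°W:
P3: 4.627 km
P4: 13.573 km
P5: 16.037 km
P6: 11.541 km
P7: 10.929 km
P8: 14.271 km
P9: 15.754 km
P10: 11.636 km
P11: 16.061 km
P12: 14.888 km
P13: 3.468 km
P14: 12.466 km
P15: 3.711 km
P16: 17.885 km
Sorted: P13 (3.468 km) < P15 (3.711 km) < P3 (4.627 km) < P7 (10.929 km) < P6 (11.541 km) < …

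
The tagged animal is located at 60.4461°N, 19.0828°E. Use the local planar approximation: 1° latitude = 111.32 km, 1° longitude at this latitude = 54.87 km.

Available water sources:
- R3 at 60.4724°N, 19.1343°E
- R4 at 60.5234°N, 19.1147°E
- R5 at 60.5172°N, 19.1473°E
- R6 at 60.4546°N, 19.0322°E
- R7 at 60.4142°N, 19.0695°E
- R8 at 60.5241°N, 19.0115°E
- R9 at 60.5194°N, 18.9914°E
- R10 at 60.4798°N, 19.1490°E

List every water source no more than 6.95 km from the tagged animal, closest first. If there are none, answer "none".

Distances from 60.4461°N, 19.0828°E:
R3: 4.0690 km
R4: 8.7813 km
R5: 8.6701 km
R6: 2.9332 km
R7: 3.6253 km
R8: 9.5236 km
R9: 9.5777 km
R10: 5.2219 km
Threshold 6.95 km: R6 (2.9332 km), R7 (3.6253 km), R3 (4.0690 km), R10 (5.2219 km) are within range.

R6, R7, R3, R10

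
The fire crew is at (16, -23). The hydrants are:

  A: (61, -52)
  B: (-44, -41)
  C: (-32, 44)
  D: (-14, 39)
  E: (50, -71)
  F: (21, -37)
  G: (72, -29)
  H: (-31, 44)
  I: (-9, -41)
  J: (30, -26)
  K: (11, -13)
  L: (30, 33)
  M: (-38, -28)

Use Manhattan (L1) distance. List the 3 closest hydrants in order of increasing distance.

Distances from (16, -23):
A: |45| + |-29| = 45 + 29 = 74
B: |-60| + |-18| = 60 + 18 = 78
C: |-48| + |67| = 48 + 67 = 115
D: |-30| + |62| = 30 + 62 = 92
E: |34| + |-48| = 34 + 48 = 82
F: |5| + |-14| = 5 + 14 = 19
G: |56| + |-6| = 56 + 6 = 62
H: |-47| + |67| = 47 + 67 = 114
I: |-25| + |-18| = 25 + 18 = 43
J: |14| + |-3| = 14 + 3 = 17
K: |-5| + |10| = 5 + 10 = 15
L: |14| + |56| = 14 + 56 = 70
M: |-54| + |-5| = 54 + 5 = 59
Sorted: K (15) < J (17) < F (19) < I (43) < M (59) < …

K, J, F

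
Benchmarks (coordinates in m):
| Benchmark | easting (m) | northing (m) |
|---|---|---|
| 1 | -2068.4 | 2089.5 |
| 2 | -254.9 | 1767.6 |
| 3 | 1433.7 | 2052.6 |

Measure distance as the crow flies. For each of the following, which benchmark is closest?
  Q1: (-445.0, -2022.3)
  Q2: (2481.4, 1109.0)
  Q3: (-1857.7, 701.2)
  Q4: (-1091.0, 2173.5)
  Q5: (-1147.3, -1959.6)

Q1→2; Q2→3; Q3→1; Q4→2; Q5→2

Q1 at (-445.0, -2022.3):
  1: 4420.7 m
  2: 3794.7 m
  3: 4487.1 m
  → nearest: 2 (3794.7 m)
Q2 at (2481.4, 1109.0):
  1: 4654.3 m
  2: 2814.4 m
  3: 1410.0 m
  → nearest: 3 (1410.0 m)
Q3 at (-1857.7, 701.2):
  1: 1404.2 m
  2: 1925.1 m
  3: 3558.0 m
  → nearest: 1 (1404.2 m)
Q4 at (-1091.0, 2173.5):
  1: 981.0 m
  2: 929.4 m
  3: 2527.6 m
  → nearest: 2 (929.4 m)
Q5 at (-1147.3, -1959.6):
  1: 4152.5 m
  2: 3832.5 m
  3: 4770.7 m
  → nearest: 2 (3832.5 m)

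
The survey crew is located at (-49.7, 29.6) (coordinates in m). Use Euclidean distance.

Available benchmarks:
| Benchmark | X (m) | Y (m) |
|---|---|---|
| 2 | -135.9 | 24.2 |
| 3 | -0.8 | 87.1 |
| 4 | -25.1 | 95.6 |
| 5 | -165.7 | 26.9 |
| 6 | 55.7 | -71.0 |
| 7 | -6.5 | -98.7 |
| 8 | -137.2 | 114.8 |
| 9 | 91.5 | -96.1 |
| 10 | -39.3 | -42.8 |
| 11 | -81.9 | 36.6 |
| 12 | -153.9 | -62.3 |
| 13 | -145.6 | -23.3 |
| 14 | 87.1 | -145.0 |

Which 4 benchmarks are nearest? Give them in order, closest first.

11, 4, 10, 3

Distances from (-49.7, 29.6):
2: 86.4 m
3: 75.5 m
4: 70.4 m
5: 116.0 m
6: 145.7 m
7: 135.4 m
8: 122.1 m
9: 189.0 m
10: 73.1 m
11: 33.0 m
12: 138.9 m
13: 109.5 m
14: 221.8 m
Sorted: 11 (33.0 m) < 4 (70.4 m) < 10 (73.1 m) < 3 (75.5 m) < 2 (86.4 m) < 13 (109.5 m) < …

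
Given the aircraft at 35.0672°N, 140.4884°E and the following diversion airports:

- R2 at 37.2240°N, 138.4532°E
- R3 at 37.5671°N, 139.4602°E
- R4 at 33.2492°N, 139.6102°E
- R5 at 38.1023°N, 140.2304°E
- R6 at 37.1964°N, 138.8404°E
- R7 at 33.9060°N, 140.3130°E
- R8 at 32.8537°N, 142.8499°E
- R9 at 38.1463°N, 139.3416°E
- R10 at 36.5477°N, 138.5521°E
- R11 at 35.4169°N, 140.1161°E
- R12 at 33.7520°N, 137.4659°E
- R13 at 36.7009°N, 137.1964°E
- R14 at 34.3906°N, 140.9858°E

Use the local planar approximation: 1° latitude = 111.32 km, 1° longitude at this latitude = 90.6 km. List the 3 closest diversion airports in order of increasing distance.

Distances from 35.0672°N, 140.4884°E:
R2: √((2.1568·111.32)² + (-2.0352·90.6)²) = √(57645.597500 + 33999.347574) = 302.7292 km
R3: √((2.4999·111.32)² + (-1.0282·90.6)²) = √(77444.694053 + 8677.839120) = 293.4664 km
R4: √((-1.8180·111.32)² + (-0.8782·90.6)²) = √(40957.567258 + 6330.576495) = 217.4584 km
R5: √((3.0351·111.32)² + (-0.2580·90.6)²) = √(114154.334033 + 546.381275) = 338.6749 km
R6: √((2.1292·111.32)² + (-1.6480·90.6)²) = √(56179.686364 + 22293.117757) = 280.1300 km
R7: √((-1.1612·111.32)² + (-0.1754·90.6)²) = √(16709.384383 + 252.531509) = 130.2379 km
R8: √((-2.2135·111.32)² + (2.3615·90.6)²) = √(60716.320943 + 45775.415514) = 326.3307 km
R9: √((3.0791·111.32)² + (-1.1468·90.6)²) = √(117488.127664 + 10795.226624) = 358.1667 km
R10: √((1.4805·111.32)² + (-1.9363·90.6)²) = √(27162.092182 + 30775.256852) = 240.7018 km
R11: √((0.3497·111.32)² + (-0.3723·90.6)²) = √(1515.436209 + 1137.738535) = 51.5090 km
R12: √((-1.3152·111.32)² + (-3.0225·90.6)²) = √(21435.321204 + 74987.524082) = 310.5203 km
R13: √((1.6337·111.32)² + (-3.2920·90.6)²) = √(33074.326813 + 88956.164327) = 349.3286 km
R14: √((-0.6766·111.32)² + (0.4974·90.6)²) = √(5672.968632 + 2030.803753) = 87.7711 km
Sorted: R11 (51.5090 km) < R14 (87.7711 km) < R7 (130.2379 km) < R4 (217.4584 km) < R10 (240.7018 km) < …

R11, R14, R7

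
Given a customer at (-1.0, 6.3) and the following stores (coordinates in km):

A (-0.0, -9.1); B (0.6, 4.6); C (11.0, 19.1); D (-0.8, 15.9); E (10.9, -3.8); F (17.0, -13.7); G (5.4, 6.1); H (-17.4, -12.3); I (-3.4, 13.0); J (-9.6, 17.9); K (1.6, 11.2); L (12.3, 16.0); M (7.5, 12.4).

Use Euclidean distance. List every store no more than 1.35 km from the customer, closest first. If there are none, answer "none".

Distances from (-1.0, 6.3):
A: √((1.0)² + (-15.4)²) = √(1.000 + 237.160) = 15.4 km
B: √((1.6)² + (-1.7)²) = √(2.560 + 2.890) = 2.3 km
C: √((12.0)² + (12.8)²) = √(144.000 + 163.840) = 17.5 km
D: √((0.2)² + (9.6)²) = √(0.040 + 92.160) = 9.6 km
E: √((11.9)² + (-10.1)²) = √(141.610 + 102.010) = 15.6 km
F: √((18.0)² + (-20.0)²) = √(324.000 + 400.000) = 26.9 km
G: √((6.4)² + (-0.2)²) = √(40.960 + 0.040) = 6.4 km
H: √((-16.4)² + (-18.6)²) = √(268.960 + 345.960) = 24.8 km
I: √((-2.4)² + (6.7)²) = √(5.760 + 44.890) = 7.1 km
J: √((-8.6)² + (11.6)²) = √(73.960 + 134.560) = 14.4 km
K: √((2.6)² + (4.9)²) = √(6.760 + 24.010) = 5.5 km
L: √((13.3)² + (9.7)²) = √(176.890 + 94.090) = 16.5 km
M: √((8.5)² + (6.1)²) = √(72.250 + 37.210) = 10.5 km
Threshold 1.35 km: none within range.

none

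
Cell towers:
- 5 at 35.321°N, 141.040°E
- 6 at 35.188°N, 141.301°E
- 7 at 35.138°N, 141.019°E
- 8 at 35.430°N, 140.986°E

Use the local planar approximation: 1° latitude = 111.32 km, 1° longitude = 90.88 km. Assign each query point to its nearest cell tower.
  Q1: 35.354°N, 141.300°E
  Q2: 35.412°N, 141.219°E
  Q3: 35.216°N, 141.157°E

Q1 at 35.354°N, 141.300°E:
  5: √((-0.033·111.32)² + (-0.260·90.88)²) = √(13.49504 + 558.32019) = 23.913 km
  6: √((-0.166·111.32)² + (0.001·90.88)²) = √(341.47788 + 0.00826) = 18.479 km
  7: √((-0.216·111.32)² + (-0.281·90.88)²) = √(578.16780 + 652.15267) = 35.076 km
  8: √((0.076·111.32)² + (-0.314·90.88)²) = √(71.57701 + 814.32156) = 29.764 km
  → nearest: 6 (18.479 km)
Q2 at 35.412°N, 141.219°E:
  5: √((-0.091·111.32)² + (-0.179·90.88)²) = √(102.61933 + 264.63221) = 19.164 km
  6: √((-0.224·111.32)² + (0.082·90.88)²) = √(621.78814 + 55.53469) = 26.025 km
  7: √((-0.274·111.32)² + (-0.200·90.88)²) = √(930.35248 + 330.36698) = 35.507 km
  8: √((0.018·111.32)² + (-0.233·90.88)²) = √(4.01505 + 448.38232) = 21.270 km
  → nearest: 5 (19.164 km)
Q3 at 35.216°N, 141.157°E:
  5: √((0.105·111.32)² + (-0.117·90.88)²) = √(136.62337 + 113.05984) = 15.801 km
  6: √((-0.028·111.32)² + (0.144·90.88)²) = √(9.71544 + 171.26224) = 13.453 km
  7: √((-0.078·111.32)² + (-0.138·90.88)²) = √(75.39379 + 157.28772) = 15.254 km
  8: √((0.214·111.32)² + (-0.171·90.88)²) = √(567.51055 + 241.50652) = 28.443 km
  → nearest: 6 (13.453 km)

Q1→6; Q2→5; Q3→6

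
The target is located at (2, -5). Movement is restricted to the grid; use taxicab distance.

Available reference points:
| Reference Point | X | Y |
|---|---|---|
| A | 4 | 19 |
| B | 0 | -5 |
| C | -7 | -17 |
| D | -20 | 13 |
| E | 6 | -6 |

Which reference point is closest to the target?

Distances from (2, -5):
A: 26
B: 2
C: 21
D: 40
E: 5
Minimum: B at 2.

B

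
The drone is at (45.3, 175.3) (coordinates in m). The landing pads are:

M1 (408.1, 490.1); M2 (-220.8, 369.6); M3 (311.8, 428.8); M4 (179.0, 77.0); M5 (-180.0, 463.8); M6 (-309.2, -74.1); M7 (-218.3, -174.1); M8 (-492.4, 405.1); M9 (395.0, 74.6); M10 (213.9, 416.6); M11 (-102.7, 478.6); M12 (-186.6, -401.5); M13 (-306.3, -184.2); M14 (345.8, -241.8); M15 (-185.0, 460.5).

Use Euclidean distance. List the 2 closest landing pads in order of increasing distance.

Distances from (45.3, 175.3):
M1: 480.3 m
M2: 329.5 m
M3: 367.8 m
M4: 165.9 m
M5: 366.0 m
M6: 433.4 m
M7: 437.7 m
M8: 584.7 m
M9: 363.9 m
M10: 294.4 m
M11: 337.5 m
M12: 621.7 m
M13: 502.9 m
M14: 514.1 m
M15: 366.6 m
Sorted: M4 (165.9 m) < M10 (294.4 m) < M2 (329.5 m) < M11 (337.5 m) < …

M4, M10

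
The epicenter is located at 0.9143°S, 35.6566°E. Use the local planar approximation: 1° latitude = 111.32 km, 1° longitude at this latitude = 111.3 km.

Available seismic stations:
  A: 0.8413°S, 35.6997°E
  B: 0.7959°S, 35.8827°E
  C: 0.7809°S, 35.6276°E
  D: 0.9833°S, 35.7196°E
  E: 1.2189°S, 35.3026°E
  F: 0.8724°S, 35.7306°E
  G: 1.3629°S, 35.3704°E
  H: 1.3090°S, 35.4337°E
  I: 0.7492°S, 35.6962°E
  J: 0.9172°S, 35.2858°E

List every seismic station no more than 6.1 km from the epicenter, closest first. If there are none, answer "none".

none

Distances from 0.9143°S, 35.6566°E:
A: √((0.0730·111.32)² + (0.0431·111.3)²) = √(66.037727 + 23.011497) = 9.4366 km
B: √((0.1184·111.32)² + (0.2261·111.3)²) = √(173.719992 + 633.273702) = 28.4076 km
C: √((0.1334·111.32)² + (-0.0290·111.3)²) = √(220.525114 + 10.418047) = 15.1968 km
D: √((-0.0690·111.32)² + (0.0630·111.3)²) = √(58.998990 + 49.166742) = 10.4003 km
E: √((-0.3046·111.32)² + (-0.3540·111.3)²) = √(1149.757347 + 1552.375760) = 51.9820 km
F: √((0.0419·111.32)² + (0.0740·111.3)²) = √(21.755769 + 67.834990) = 9.4652 km
G: √((-0.4486·111.32)² + (-0.2862·111.3)²) = √(2493.819025 + 1014.681138) = 59.2326 km
H: √((-0.3947·111.32)² + (-0.2229·111.3)²) = √(1930.548196 + 615.475069) = 50.4581 km
I: √((0.1651·111.32)² + (0.0396·111.3)²) = √(337.785141 + 19.425880) = 18.9000 km
J: √((-0.0029·111.32)² + (-0.3708·111.3)²) = √(0.104218 + 1703.216202) = 41.2713 km
Threshold 6.1 km: none within range.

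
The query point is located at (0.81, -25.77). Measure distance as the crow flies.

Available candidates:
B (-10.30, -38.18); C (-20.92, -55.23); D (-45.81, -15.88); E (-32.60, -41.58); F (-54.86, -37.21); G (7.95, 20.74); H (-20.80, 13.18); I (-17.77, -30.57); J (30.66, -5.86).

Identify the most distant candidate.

F

Distances from (0.81, -25.77):
B: √((-11.11)² + (-12.41)²) = √(123.4321 + 154.0081) = 16.66
C: √((-21.73)² + (-29.46)²) = √(472.1929 + 867.8916) = 36.61
D: √((-46.62)² + (9.89)²) = √(2173.4244 + 97.8121) = 47.66
E: √((-33.41)² + (-15.81)²) = √(1116.2281 + 249.9561) = 36.96
F: √((-55.67)² + (-11.44)²) = √(3099.1489 + 130.8736) = 56.83
G: √((7.14)² + (46.51)²) = √(50.9796 + 2163.1801) = 47.05
H: √((-21.61)² + (38.95)²) = √(466.9921 + 1517.1025) = 44.54
I: √((-18.58)² + (-4.80)²) = √(345.2164 + 23.0400) = 19.19
J: √((29.85)² + (19.91)²) = √(891.0225 + 396.4081) = 35.88
Maximum: F at 56.83.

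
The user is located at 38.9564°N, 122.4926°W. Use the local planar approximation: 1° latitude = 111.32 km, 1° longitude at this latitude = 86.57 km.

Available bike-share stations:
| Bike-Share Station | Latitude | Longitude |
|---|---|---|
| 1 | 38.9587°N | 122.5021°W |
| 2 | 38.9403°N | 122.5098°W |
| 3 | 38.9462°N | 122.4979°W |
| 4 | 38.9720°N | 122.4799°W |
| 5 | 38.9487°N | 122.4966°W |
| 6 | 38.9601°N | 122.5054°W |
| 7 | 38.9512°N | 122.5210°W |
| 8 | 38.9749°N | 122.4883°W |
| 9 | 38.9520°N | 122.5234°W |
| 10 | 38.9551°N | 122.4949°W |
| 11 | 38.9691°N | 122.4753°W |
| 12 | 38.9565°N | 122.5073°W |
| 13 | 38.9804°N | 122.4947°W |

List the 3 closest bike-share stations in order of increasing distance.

Distances from 38.9564°N, 122.4926°W:
1: √((0.0023·111.32)² + (-0.0095·86.57)²) = √(0.065554 + 0.676366) = 0.8613 km
2: √((-0.0161·111.32)² + (-0.0172·86.57)²) = √(3.212167 + 2.217133) = 2.3301 km
3: √((-0.0102·111.32)² + (-0.0053·86.57)²) = √(1.289278 + 0.210517) = 1.2247 km
4: √((0.0156·111.32)² + (0.0127·86.57)²) = √(3.015752 + 1.208766) = 2.0554 km
5: √((-0.0077·111.32)² + (-0.0040·86.57)²) = √(0.734730 + 0.119910) = 0.9245 km
6: √((0.0037·111.32)² + (-0.0128·86.57)²) = √(0.169648 + 1.227877) = 1.1822 km
7: √((-0.0052·111.32)² + (-0.0284·86.57)²) = √(0.335084 + 6.044655) = 2.5258 km
8: √((0.0185·111.32)² + (0.0043·86.57)²) = √(4.241211 + 0.138571) = 2.0928 km
9: √((-0.0044·111.32)² + (-0.0308·86.57)²) = √(0.239912 + 7.109454) = 2.7110 km
10: √((-0.0013·111.32)² + (-0.0023·86.57)²) = √(0.020943 + 0.039645) = 0.2461 km
11: √((0.0127·111.32)² + (0.0173·86.57)²) = √(1.998729 + 2.242988) = 2.0595 km
12: √((0.0001·111.32)² + (-0.0147·86.57)²) = √(0.000124 + 1.619457) = 1.2726 km
13: √((0.0240·111.32)² + (-0.0021·86.57)²) = √(7.137874 + 0.033050) = 2.6779 km
Sorted: 10 (0.2461 km) < 1 (0.8613 km) < 5 (0.9245 km) < 6 (1.1822 km) < 3 (1.2247 km) < …

10, 1, 5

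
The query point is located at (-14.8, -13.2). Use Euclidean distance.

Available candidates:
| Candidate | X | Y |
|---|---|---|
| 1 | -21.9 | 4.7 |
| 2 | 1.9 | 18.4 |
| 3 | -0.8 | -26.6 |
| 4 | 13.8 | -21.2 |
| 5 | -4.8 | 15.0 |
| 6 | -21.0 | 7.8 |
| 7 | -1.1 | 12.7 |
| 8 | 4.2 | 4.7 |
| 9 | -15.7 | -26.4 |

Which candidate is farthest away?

Distances from (-14.8, -13.2):
1: √((-7.1)² + (17.9)²) = √(50.410 + 320.410) = 19.3
2: √((16.7)² + (31.6)²) = √(278.890 + 998.560) = 35.7
3: √((14.0)² + (-13.4)²) = √(196.000 + 179.560) = 19.4
4: √((28.6)² + (-8.0)²) = √(817.960 + 64.000) = 29.7
5: √((10.0)² + (28.2)²) = √(100.000 + 795.240) = 29.9
6: √((-6.2)² + (21.0)²) = √(38.440 + 441.000) = 21.9
7: √((13.7)² + (25.9)²) = √(187.690 + 670.810) = 29.3
8: √((19.0)² + (17.9)²) = √(361.000 + 320.410) = 26.1
9: √((-0.9)² + (-13.2)²) = √(0.810 + 174.240) = 13.2
Maximum: 2 at 35.7.

2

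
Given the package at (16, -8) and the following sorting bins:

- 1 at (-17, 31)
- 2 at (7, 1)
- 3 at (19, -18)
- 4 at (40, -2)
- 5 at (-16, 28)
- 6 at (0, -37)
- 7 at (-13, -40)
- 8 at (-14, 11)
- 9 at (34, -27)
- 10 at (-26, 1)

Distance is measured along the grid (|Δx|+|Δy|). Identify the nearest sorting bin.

3

Distances from (16, -8):
1: |-33| + |39| = 33 + 39 = 72
2: |-9| + |9| = 9 + 9 = 18
3: |3| + |-10| = 3 + 10 = 13
4: |24| + |6| = 24 + 6 = 30
5: |-32| + |36| = 32 + 36 = 68
6: |-16| + |-29| = 16 + 29 = 45
7: |-29| + |-32| = 29 + 32 = 61
8: |-30| + |19| = 30 + 19 = 49
9: |18| + |-19| = 18 + 19 = 37
10: |-42| + |9| = 42 + 9 = 51
Minimum: 3 at 13.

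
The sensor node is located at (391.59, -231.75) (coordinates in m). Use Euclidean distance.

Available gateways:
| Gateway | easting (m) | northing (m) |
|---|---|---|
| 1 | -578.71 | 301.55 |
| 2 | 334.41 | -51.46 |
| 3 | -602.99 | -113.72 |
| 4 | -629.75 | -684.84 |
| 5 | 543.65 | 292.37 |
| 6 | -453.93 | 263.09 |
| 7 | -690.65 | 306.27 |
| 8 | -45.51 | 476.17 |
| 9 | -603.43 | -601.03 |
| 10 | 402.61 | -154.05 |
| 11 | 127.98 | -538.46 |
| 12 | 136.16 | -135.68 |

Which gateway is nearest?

Distances from (391.59, -231.75):
1: √((-970.30)² + (533.30)²) = √(941482.0900 + 284408.8900) = 1107.20 m
2: √((-57.18)² + (180.29)²) = √(3269.5524 + 32504.4841) = 189.14 m
3: √((-994.58)² + (118.03)²) = √(989189.3764 + 13931.0809) = 1001.56 m
4: √((-1021.34)² + (-453.09)²) = √(1043135.3956 + 205290.5481) = 1117.33 m
5: √((152.06)² + (524.12)²) = √(23122.2436 + 274701.7744) = 545.73 m
6: √((-845.52)² + (494.84)²) = √(714904.0704 + 244866.6256) = 979.68 m
7: √((-1082.24)² + (538.02)²) = √(1171243.4176 + 289465.5204) = 1208.60 m
8: √((-437.10)² + (707.92)²) = √(191056.4100 + 501150.7264) = 831.99 m
9: √((-995.02)² + (-369.28)²) = √(990064.8004 + 136367.7184) = 1061.34 m
10: √((11.02)² + (77.70)²) = √(121.4404 + 6037.2900) = 78.48 m
11: √((-263.61)² + (-306.71)²) = √(69490.2321 + 94071.0241) = 404.43 m
12: √((-255.43)² + (96.07)²) = √(65244.4849 + 9229.4449) = 272.90 m
Minimum: 10 at 78.48 m.

10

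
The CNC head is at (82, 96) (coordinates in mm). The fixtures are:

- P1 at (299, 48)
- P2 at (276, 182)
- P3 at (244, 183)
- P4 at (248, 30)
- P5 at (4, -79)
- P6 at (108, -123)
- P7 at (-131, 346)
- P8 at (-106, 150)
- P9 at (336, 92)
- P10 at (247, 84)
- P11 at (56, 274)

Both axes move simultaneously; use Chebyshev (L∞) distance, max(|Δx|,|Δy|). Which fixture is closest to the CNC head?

Distances from (82, 96):
P1: max(|217|, |-48|) = 217 mm
P2: max(|194|, |86|) = 194 mm
P3: max(|162|, |87|) = 162 mm
P4: max(|166|, |-66|) = 166 mm
P5: max(|-78|, |-175|) = 175 mm
P6: max(|26|, |-219|) = 219 mm
P7: max(|-213|, |250|) = 250 mm
P8: max(|-188|, |54|) = 188 mm
P9: max(|254|, |-4|) = 254 mm
P10: max(|165|, |-12|) = 165 mm
P11: max(|-26|, |178|) = 178 mm
Minimum: P3 at 162 mm.

P3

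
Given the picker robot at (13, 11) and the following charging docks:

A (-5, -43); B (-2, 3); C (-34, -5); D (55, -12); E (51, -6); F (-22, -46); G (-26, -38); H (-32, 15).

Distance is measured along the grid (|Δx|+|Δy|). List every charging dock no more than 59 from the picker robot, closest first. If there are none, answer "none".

Distances from (13, 11):
A: |-18| + |-54| = 18 + 54 = 72
B: |-15| + |-8| = 15 + 8 = 23
C: |-47| + |-16| = 47 + 16 = 63
D: |42| + |-23| = 42 + 23 = 65
E: |38| + |-17| = 38 + 17 = 55
F: |-35| + |-57| = 35 + 57 = 92
G: |-39| + |-49| = 39 + 49 = 88
H: |-45| + |4| = 45 + 4 = 49
Threshold 59: B (23), H (49), E (55) are within range.

B, H, E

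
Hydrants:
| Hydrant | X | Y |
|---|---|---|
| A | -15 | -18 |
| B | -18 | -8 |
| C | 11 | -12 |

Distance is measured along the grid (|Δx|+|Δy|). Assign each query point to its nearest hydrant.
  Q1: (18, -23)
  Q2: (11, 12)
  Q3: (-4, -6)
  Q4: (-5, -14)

Q1→C; Q2→C; Q3→B; Q4→A

Q1 at (18, -23):
  A: 38
  B: 51
  C: 18
  → nearest: C (18)
Q2 at (11, 12):
  A: 56
  B: 49
  C: 24
  → nearest: C (24)
Q3 at (-4, -6):
  A: 23
  B: 16
  C: 21
  → nearest: B (16)
Q4 at (-5, -14):
  A: 14
  B: 19
  C: 18
  → nearest: A (14)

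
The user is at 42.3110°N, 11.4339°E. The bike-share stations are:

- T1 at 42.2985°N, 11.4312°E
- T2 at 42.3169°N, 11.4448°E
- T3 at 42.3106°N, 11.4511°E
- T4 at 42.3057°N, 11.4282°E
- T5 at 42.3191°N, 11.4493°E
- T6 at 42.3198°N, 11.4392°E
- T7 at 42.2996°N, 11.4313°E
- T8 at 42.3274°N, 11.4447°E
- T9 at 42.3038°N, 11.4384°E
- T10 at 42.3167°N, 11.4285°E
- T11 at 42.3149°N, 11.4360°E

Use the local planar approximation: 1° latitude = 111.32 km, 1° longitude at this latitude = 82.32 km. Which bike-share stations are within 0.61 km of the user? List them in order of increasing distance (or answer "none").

T11

Distances from 42.3110°N, 11.4339°E:
T1: 1.4091 km
T2: 1.1120 km
T3: 1.4166 km
T4: 0.7538 km
T5: 1.5557 km
T6: 1.0724 km
T7: 1.2870 km
T8: 2.0306 km
T9: 0.8830 km
T10: 0.7747 km
T11: 0.4673 km
Threshold 0.61 km: T11 (0.4673 km) is within range.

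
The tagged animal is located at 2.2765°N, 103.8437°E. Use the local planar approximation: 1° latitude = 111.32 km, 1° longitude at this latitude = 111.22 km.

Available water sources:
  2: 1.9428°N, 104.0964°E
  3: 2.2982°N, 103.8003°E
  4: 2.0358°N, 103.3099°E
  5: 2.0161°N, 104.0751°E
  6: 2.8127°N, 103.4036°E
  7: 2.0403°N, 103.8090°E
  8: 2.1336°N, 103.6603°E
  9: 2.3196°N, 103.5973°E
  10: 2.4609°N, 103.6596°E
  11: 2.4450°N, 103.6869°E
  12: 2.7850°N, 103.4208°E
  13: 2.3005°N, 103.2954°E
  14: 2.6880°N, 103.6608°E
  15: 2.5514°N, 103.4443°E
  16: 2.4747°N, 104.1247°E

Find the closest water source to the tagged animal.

3

Distances from 2.2765°N, 103.8437°E:
2: √((-0.3337·111.32)² + (0.2527·111.22)²) = √(1379.935568 + 789.907551) = 46.5816 km
3: √((0.0217·111.32)² + (-0.0434·111.22)²) = √(5.835336 + 23.299427) = 5.3977 km
4: √((-0.2407·111.32)² + (-0.5338·111.22)²) = √(717.957234 + 3524.706183) = 65.1357 km
5: √((-0.2604·111.32)² + (0.2314·111.22)²) = √(840.288375 + 662.357549) = 38.7640 km
6: √((0.5362·111.32)² + (-0.4401·111.22)²) = √(3562.870314 + 2395.899068) = 77.1931 km
7: √((-0.2362·111.32)² + (-0.0347·111.22)²) = √(691.363077 + 14.894459) = 26.5755 km
8: √((-0.1429·111.32)² + (-0.1834·111.22)²) = √(253.052629 + 416.068123) = 25.8674 km
9: √((0.0431·111.32)² + (-0.2464·111.22)²) = √(23.019768 + 751.012540) = 27.8214 km
10: √((0.1844·111.32)² + (-0.1841·111.22)²) = √(421.374479 + 419.250277) = 28.9935 km
11: √((0.1685·111.32)² + (-0.1568·111.22)²) = √(351.840805 + 304.129045) = 25.6119 km
12: √((0.5085·111.32)² + (-0.4229·111.22)²) = √(3204.264143 + 2212.285393) = 73.5972 km
13: √((0.0240·111.32)² + (-0.5483·111.22)²) = √(7.137874 + 3718.795299) = 61.0404 km
14: √((0.4115·111.32)² + (-0.1829·111.22)²) = √(2098.389355 + 413.802578) = 50.1218 km
15: √((0.2749·111.32)² + (-0.3994·111.22)²) = √(936.474325 + 1973.249051) = 53.9419 km
16: √((0.1982·111.32)² + (0.2810·111.22)²) = √(486.803504 + 976.738758) = 38.2563 km
Minimum: 3 at 5.3977 km.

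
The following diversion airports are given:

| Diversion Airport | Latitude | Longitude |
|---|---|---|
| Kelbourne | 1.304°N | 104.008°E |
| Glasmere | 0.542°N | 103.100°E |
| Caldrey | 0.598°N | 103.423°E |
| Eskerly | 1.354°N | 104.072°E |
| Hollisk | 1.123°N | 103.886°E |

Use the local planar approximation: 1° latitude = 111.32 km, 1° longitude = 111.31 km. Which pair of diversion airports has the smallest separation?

Kelbourne and Eskerly

Pairwise distances:
Kelbourne–Eskerly: √((0.050·111.32)² + (0.064·111.31)²) = √(30.98036 + 50.74910) = 9.040 km
Kelbourne–Hollisk: √((-0.181·111.32)² + (-0.122·111.31)²) = √(405.97898 + 184.41151) = 24.298 km
Eskerly–Hollisk: √((-0.231·111.32)² + (-0.186·111.31)²) = √(661.25711 + 428.64154) = 33.014 km
Glasmere–Caldrey: √((0.056·111.32)² + (0.323·111.31)²) = √(38.86176 + 1292.62756) = 36.490 km
Caldrey–Hollisk: √((0.525·111.32)² + (0.463·111.31)²) = √(3415.58425 + 2656.01392) = 77.920 km
Kelbourne–Caldrey: √((-0.706·111.32)² + (-0.585·111.31)²) = √(6176.68989 + 4240.13904) = 102.063 km
Glasmere–Hollisk: √((0.581·111.32)² + (0.786·111.31)²) = √(4183.10398 + 7654.44061) = 108.800 km
Caldrey–Eskerly: √((0.756·111.32)² + (0.649·111.31)²) = √(7082.55550 + 5218.64505) = 110.911 km
Kelbourne–Glasmere: √((-0.762·111.32)² + (-0.908·111.31)²) = √(7195.42313 + 10215.03979) = 131.949 km
Glasmere–Eskerly: √((0.812·111.32)² + (0.972·111.31)²) = √(8170.68474 + 11705.79449) = 140.984 km
Closest pair: Kelbourne–Eskerly at 9.040 km.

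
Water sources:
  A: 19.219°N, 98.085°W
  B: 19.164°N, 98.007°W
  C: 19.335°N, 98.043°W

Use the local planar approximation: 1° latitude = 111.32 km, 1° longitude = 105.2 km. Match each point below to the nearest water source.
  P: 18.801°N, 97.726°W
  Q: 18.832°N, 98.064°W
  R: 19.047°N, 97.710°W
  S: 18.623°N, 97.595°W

P→B; Q→B; R→B; S→B

P at 18.801°N, 97.726°W:
  A: 59.929 km
  B: 50.068 km
  C: 68.160 km
  → nearest: B (50.068 km)
Q at 18.832°N, 98.064°W:
  A: 43.137 km
  B: 37.442 km
  C: 56.038 km
  → nearest: B (37.442 km)
R at 19.047°N, 97.710°W:
  A: 43.851 km
  B: 33.850 km
  C: 47.488 km
  → nearest: B (33.850 km)
S at 18.623°N, 97.595°W:
  A: 84.018 km
  B: 74.199 km
  C: 92.213 km
  → nearest: B (74.199 km)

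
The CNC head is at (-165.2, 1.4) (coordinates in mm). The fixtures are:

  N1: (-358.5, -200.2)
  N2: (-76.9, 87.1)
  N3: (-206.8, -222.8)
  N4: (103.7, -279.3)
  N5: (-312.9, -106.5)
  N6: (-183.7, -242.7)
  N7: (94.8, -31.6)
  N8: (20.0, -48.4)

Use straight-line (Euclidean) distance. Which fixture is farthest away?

Distances from (-165.2, 1.4):
N1: 279.3 mm
N2: 123.1 mm
N3: 228.0 mm
N4: 388.7 mm
N5: 182.9 mm
N6: 244.8 mm
N7: 262.1 mm
N8: 191.8 mm
Maximum: N4 at 388.7 mm.

N4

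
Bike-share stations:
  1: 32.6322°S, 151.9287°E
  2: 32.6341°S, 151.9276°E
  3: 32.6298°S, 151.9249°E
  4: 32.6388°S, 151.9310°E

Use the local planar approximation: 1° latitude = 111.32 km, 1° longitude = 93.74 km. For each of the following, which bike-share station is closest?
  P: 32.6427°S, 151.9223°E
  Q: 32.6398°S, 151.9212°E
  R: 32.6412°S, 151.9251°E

P at 32.6427°S, 151.9223°E:
  1: 1.3138 km
  2: 1.0786 km
  3: 1.4566 km
  4: 0.9239 km
  → nearest: 4 (0.9239 km)
Q at 32.6398°S, 151.9212°E:
  1: 1.1000 km
  2: 0.8732 km
  3: 1.1660 km
  4: 0.9254 km
  → nearest: 2 (0.8732 km)
R at 32.6412°S, 151.9251°E:
  1: 1.0572 km
  2: 0.8244 km
  3: 1.2692 km
  4: 0.6142 km
  → nearest: 4 (0.6142 km)

P→4; Q→2; R→4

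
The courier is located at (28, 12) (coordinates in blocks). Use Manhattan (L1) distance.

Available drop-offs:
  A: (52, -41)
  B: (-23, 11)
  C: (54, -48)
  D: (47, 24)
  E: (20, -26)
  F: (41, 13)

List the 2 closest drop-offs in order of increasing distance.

F, D

Distances from (28, 12):
A: |24| + |-53| = 24 + 53 = 77 blocks
B: |-51| + |-1| = 51 + 1 = 52 blocks
C: |26| + |-60| = 26 + 60 = 86 blocks
D: |19| + |12| = 19 + 12 = 31 blocks
E: |-8| + |-38| = 8 + 38 = 46 blocks
F: |13| + |1| = 13 + 1 = 14 blocks
Sorted: F (14 blocks) < D (31 blocks) < E (46 blocks) < B (52 blocks) < …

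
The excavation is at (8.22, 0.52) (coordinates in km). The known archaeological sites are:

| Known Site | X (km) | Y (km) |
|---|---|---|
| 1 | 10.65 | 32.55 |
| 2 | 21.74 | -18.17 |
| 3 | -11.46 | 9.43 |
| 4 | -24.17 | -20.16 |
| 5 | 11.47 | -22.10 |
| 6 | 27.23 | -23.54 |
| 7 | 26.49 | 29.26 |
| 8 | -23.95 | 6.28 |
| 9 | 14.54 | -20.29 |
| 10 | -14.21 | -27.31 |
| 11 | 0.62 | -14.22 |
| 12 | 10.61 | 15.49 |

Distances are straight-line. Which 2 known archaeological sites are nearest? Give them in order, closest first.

12, 11

Distances from (8.22, 0.52):
1: √((2.43)² + (32.03)²) = √(5.9049 + 1025.9209) = 32.12 km
2: √((13.52)² + (-18.69)²) = √(182.7904 + 349.3161) = 23.07 km
3: √((-19.68)² + (8.91)²) = √(387.3024 + 79.3881) = 21.60 km
4: √((-32.39)² + (-20.68)²) = √(1049.1121 + 427.6624) = 38.43 km
5: √((3.25)² + (-22.62)²) = √(10.5625 + 511.6644) = 22.85 km
6: √((19.01)² + (-24.06)²) = √(361.3801 + 578.8836) = 30.66 km
7: √((18.27)² + (28.74)²) = √(333.7929 + 825.9876) = 34.06 km
8: √((-32.17)² + (5.76)²) = √(1034.9089 + 33.1776) = 32.68 km
9: √((6.32)² + (-20.81)²) = √(39.9424 + 433.0561) = 21.75 km
10: √((-22.43)² + (-27.83)²) = √(503.1049 + 774.5089) = 35.74 km
11: √((-7.60)² + (-14.74)²) = √(57.7600 + 217.2676) = 16.58 km
12: √((2.39)² + (14.97)²) = √(5.7121 + 224.1009) = 15.16 km
Sorted: 12 (15.16 km) < 11 (16.58 km) < 3 (21.60 km) < 9 (21.75 km) < …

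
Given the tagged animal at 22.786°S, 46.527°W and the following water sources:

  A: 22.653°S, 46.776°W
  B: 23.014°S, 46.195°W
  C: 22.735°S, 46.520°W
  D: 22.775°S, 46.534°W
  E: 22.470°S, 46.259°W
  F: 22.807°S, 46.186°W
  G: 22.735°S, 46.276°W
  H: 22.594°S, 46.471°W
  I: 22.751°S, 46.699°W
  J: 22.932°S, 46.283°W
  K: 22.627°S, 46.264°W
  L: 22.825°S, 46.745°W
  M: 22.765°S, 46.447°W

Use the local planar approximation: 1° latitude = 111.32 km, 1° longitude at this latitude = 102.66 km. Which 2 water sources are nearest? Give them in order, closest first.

Distances from 22.786°S, 46.527°W:
A: √((0.133·111.32)² + (-0.249·102.66)²) = √(219.20461 + 653.43323) = 29.540 km
B: √((-0.228·111.32)² + (0.332·102.66)²) = √(644.19313 + 1161.65907) = 42.495 km
C: √((0.051·111.32)² + (0.007·102.66)²) = √(32.23196 + 0.51641) = 5.723 km
D: √((0.011·111.32)² + (-0.007·102.66)²) = √(1.49945 + 0.51641) = 1.420 km
E: √((0.316·111.32)² + (0.268·102.66)²) = √(1237.42977 + 756.95857) = 44.659 km
F: √((-0.021·111.32)² + (0.341·102.66)²) = √(5.46493 + 1225.49425) = 35.085 km
G: √((0.051·111.32)² + (0.251·102.66)²) = √(32.23196 + 663.97230) = 26.386 km
H: √((0.192·111.32)² + (0.056·102.66)²) = √(456.82394 + 33.05054) = 22.133 km
I: √((0.035·111.32)² + (-0.172·102.66)²) = √(15.18037 + 311.78801) = 18.082 km
J: √((-0.146·111.32)² + (0.244·102.66)²) = √(264.15091 + 627.45440) = 29.860 km
K: √((0.159·111.32)² + (0.263·102.66)²) = √(313.28575 + 728.97732) = 32.284 km
L: √((-0.039·111.32)² + (-0.218·102.66)²) = √(18.84845 + 500.85903) = 22.797 km
M: √((0.021·111.32)² + (0.080·102.66)²) = √(5.46493 + 67.45008) = 8.539 km
Sorted: D (1.420 km) < C (5.723 km) < M (8.539 km) < I (18.082 km) < …

D, C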